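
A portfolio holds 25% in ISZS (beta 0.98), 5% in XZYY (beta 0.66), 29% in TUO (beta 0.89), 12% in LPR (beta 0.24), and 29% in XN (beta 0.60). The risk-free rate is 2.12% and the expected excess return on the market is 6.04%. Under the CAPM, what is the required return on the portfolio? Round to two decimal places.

6.58%

β_P = Σ w_i β_i = 0.25×0.98 + 0.05×0.66 + 0.29×0.89 + 0.12×0.24 + 0.29×0.60 = 0.7389
E(R_P) = R_f + β_P × MRP = 2.12% + 0.7389 × 6.04% = 6.58%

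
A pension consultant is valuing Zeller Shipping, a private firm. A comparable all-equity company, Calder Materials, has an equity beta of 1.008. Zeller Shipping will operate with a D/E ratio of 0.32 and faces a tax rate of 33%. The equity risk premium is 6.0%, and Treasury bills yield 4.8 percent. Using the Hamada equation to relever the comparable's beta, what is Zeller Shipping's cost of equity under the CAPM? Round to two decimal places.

β_L = β_U × [1 + (1 − t)(D/E)] = 1.008 × [1 + (1 − 0.33) × 0.32]
    = 1.008 × [1 + 0.67 × 0.32] = 1.008 × 1.2144 = 1.2241
E(R) = R_f + β_L × MRP = 4.8% + 1.2241 × 6.0% = 12.14%

12.14%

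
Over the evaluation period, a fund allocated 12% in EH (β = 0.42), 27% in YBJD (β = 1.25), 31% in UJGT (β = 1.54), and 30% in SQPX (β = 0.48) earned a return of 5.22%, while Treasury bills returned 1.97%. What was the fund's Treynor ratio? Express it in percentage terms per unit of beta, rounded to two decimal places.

3.22%

β_P = 0.12×0.42 + 0.27×1.25 + 0.31×1.54 + 0.30×0.48 = 1.0093
Treynor = (R_P − R_f) / β_P = (5.22% − 1.97%) / 1.0093 = 3.25% / 1.0093 = 3.22%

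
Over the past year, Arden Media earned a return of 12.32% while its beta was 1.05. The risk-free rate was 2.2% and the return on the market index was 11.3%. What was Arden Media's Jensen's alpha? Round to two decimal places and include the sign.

Market excess return = 11.3% − 2.2% = 9.10%
CAPM benchmark = R_f + β(R_m − R_f) = 2.2% + 1.05 × 9.1% = 11.7550%
α = actual − benchmark = 12.32% − 11.7550% = +0.57%

+0.57%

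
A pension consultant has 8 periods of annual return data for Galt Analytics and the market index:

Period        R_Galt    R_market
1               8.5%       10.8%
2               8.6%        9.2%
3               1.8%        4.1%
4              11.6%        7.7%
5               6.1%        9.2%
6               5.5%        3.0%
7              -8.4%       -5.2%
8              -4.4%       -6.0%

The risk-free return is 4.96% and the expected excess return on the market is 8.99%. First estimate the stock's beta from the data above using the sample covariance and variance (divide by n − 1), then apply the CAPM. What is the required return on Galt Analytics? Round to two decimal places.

13.67%

Mean R_i = (8.5 + 8.6 + 1.8 + 11.6 + 6.1 + 5.5 − 8.4 − 4.4) / 8 = 3.6625%
Mean R_m = (10.8 + 9.2 + 4.1 + 7.7 + 9.2 + 3.0 − 5.2 − 6.0) / 8 = 4.1000%
Σ(R_i − R̄_i)(R_m − R̄_m) = 290.1900  ⇒  Cov = 290.1900 / 7 = 41.4557
Σ(R_m − R̄_m)² = 299.5800  ⇒  Var(R_m) = 299.5800 / 7 = 42.7971
β = Cov / Var(R_m) = 41.4557 / 42.7971 = 0.9687
E(R) = R_f + β × MRP = 4.96% + 0.9687 × 8.99% = 13.67%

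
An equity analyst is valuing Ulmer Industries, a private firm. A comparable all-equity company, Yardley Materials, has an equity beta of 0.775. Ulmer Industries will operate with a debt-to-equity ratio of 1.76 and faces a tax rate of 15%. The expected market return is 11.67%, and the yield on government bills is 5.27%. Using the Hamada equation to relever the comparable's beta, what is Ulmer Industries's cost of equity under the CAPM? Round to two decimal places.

17.65%

β_L = β_U × [1 + (1 − t)(D/E)] = 0.775 × [1 + (1 − 0.15) × 1.76]
    = 0.775 × [1 + 0.85 × 1.76] = 0.775 × 2.4960 = 1.9344
MRP = 11.67% − 5.27% = 6.40%
E(R) = R_f + β_L × MRP = 5.27% + 1.9344 × 6.40% = 17.65%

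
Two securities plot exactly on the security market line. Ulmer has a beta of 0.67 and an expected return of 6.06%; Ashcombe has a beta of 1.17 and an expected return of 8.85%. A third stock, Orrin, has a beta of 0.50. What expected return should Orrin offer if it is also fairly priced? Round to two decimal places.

MRP (SML slope) = (8.85% − 6.06%) / (1.17 − 0.67) = 2.79% / 0.50 = 5.5800%
R_f (intercept) = 6.06% − 0.67 × 5.5800% = 2.3214%
E(R_Orrin) = R_f + β × MRP = 2.3214% + 0.50 × 5.5800% = 5.11%

5.11%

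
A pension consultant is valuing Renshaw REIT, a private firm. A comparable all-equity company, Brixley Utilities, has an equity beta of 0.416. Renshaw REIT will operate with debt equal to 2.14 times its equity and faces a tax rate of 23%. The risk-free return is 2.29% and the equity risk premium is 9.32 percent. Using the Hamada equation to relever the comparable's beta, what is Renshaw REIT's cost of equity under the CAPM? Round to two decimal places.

12.56%

β_L = β_U × [1 + (1 − t)(D/E)] = 0.416 × [1 + (1 − 0.23) × 2.14]
    = 0.416 × [1 + 0.77 × 2.14] = 0.416 × 2.6478 = 1.1015
E(R) = R_f + β_L × MRP = 2.29% + 1.1015 × 9.32% = 12.56%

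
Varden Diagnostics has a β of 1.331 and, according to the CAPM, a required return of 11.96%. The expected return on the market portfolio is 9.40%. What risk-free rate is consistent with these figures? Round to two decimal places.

E(R) = R_f + β(E(R_m) − R_f) = R_f(1 − β) + β·E(R_m)
11.96% = R_f × (1 − 1.331) + 1.331 × 9.40%
11.96% = R_f × -0.331 + 12.51140%
R_f = (11.96% − 12.51140%) / -0.331 = 1.67%

1.67%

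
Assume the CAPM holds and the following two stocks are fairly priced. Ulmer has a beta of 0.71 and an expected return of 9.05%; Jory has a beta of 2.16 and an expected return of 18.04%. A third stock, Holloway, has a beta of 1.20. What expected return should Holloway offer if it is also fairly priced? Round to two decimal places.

MRP (SML slope) = (18.04% − 9.05%) / (2.16 − 0.71) = 8.99% / 1.45 = 6.2000%
R_f (intercept) = 9.05% − 0.71 × 6.2000% = 4.6480%
E(R_Holloway) = R_f + β × MRP = 4.6480% + 1.20 × 6.2000% = 12.09%

12.09%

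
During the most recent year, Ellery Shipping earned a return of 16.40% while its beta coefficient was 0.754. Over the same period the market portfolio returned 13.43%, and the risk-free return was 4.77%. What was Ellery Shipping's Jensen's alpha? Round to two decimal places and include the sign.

+5.10%

Market excess return = 13.43% − 4.77% = 8.66%
CAPM benchmark = R_f + β(R_m − R_f) = 4.77% + 0.754 × 8.66% = 11.29964%
α = actual − benchmark = 16.40% − 11.29964% = +5.10%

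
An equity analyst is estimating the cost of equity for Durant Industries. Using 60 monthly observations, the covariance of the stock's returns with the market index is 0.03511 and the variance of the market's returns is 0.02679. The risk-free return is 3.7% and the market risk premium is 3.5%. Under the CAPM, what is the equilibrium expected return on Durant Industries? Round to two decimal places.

8.29%

β = Cov(R_i, R_m) / Var(R_m) = 0.03511 / 0.02679 = 1.3106
E(R) = R_f + β × MRP = 3.7% + 1.3106 × 3.5% = 8.29%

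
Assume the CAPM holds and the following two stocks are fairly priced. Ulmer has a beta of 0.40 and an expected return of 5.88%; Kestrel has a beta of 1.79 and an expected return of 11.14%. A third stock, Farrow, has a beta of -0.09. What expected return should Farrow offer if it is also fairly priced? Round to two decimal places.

4.03%

MRP (SML slope) = (11.14% − 5.88%) / (1.79 − 0.40) = 5.26% / 1.39 = 3.7842%
R_f (intercept) = 5.88% − 0.40 × 3.7842% = 4.3663%
E(R_Farrow) = R_f + β × MRP = 4.3663% + -0.09 × 3.7842% = 4.03%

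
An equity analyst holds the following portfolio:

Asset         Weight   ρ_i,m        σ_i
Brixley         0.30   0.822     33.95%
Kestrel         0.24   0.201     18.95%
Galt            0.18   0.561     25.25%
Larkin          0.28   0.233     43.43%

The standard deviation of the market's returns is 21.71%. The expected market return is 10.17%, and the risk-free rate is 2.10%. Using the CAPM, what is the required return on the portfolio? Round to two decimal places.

7.55%

β_Brixley = 0.822 × 33.95% / 21.71% = 1.2854
β_Kestrel = 0.201 × 18.95% / 21.71% = 0.1754
β_Galt = 0.561 × 25.25% / 21.71% = 0.6525
β_Larkin = 0.233 × 43.43% / 21.71% = 0.4661
β_P = Σ w_i β_i = 0.30×1.2854 + 0.24×0.1754 + 0.18×0.6525 + 0.28×0.4661 = 0.6757
MRP = 10.17% − 2.10% = 8.07%
E(R_P) = R_f + β_P × MRP = 2.10% + 0.6757 × 8.07% = 7.55%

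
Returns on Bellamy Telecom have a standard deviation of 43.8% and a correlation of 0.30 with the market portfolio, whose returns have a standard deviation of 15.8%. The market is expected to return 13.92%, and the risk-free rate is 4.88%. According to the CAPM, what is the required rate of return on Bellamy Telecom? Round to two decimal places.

β = ρ × σ_i / σ_m = 0.30 × 43.8% / 15.8% = 0.8316
MRP = 13.92% − 4.88% = 9.04%
E(R) = 4.88% + 0.8316 × 9.04% = 12.40%

12.40%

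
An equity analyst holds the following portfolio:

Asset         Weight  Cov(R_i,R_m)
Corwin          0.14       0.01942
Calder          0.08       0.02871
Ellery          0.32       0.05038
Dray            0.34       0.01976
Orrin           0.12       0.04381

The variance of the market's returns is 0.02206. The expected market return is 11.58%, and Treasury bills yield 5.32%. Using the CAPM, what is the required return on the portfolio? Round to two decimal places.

β_Corwin = 0.01942 / 0.02206 = 0.8803
β_Calder = 0.02871 / 0.02206 = 1.3015
β_Ellery = 0.05038 / 0.02206 = 2.2838
β_Dray = 0.01976 / 0.02206 = 0.8957
β_Orrin = 0.04381 / 0.02206 = 1.9859
β_P = Σ w_i β_i = 0.14×0.8803 + 0.08×1.3015 + 0.32×2.2838 + 0.34×0.8957 + 0.12×1.9859 = 1.5010
MRP = 11.58% − 5.32% = 6.26%
E(R_P) = R_f + β_P × MRP = 5.32% + 1.5010 × 6.26% = 14.72%

14.72%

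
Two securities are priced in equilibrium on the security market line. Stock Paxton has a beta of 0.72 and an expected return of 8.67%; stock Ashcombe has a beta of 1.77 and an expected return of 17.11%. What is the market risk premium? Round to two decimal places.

8.04%

Both satisfy E(R) = R_f + β·MRP, so the slope of the SML is
MRP = (17.11% − 8.67%) / (1.77 − 0.72) = 8.44% / 1.05 = 8.0381%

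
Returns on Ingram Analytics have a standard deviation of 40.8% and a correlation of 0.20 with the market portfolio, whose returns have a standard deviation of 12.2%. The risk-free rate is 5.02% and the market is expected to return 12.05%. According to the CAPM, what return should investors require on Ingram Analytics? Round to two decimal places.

β = ρ × σ_i / σ_m = 0.20 × 40.8% / 12.2% = 0.6689
MRP = 12.05% − 5.02% = 7.03%
E(R) = 5.02% + 0.6689 × 7.03% = 9.72%

9.72%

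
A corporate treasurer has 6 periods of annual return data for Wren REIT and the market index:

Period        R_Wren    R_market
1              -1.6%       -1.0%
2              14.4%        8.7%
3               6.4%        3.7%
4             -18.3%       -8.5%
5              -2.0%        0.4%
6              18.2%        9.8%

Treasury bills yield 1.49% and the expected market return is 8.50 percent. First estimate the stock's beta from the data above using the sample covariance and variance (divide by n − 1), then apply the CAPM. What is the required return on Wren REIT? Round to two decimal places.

Mean R_i = (-1.6 + 14.4 + 6.4 − 18.3 − 2.0 + 18.2) / 6 = 2.8500%
Mean R_m = (-1.0 + 8.7 + 3.7 − 8.5 + 0.4 + 9.8) / 6 = 2.1833%
Σ(R_i − R̄_i)(R_m − R̄_m) = 446.3350  ⇒  Cov = 446.3350 / 5 = 89.2670
Σ(R_m − R̄_m)² = 230.2283  ⇒  Var(R_m) = 230.2283 / 5 = 46.0457
β = Cov / Var(R_m) = 89.2670 / 46.0457 = 1.9387
MRP = 8.50% − 1.49% = 7.01%
E(R) = R_f + β × MRP = 1.49% + 1.9387 × 7.01% = 15.08%

15.08%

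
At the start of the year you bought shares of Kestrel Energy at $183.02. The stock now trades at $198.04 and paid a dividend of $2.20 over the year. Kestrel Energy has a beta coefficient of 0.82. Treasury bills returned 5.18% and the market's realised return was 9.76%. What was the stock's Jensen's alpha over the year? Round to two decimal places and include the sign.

+0.47%

Realised HPR = (P1 + D1 − P0) / P0 = (198.04 + 2.20 − 183.02) / 183.02 = 17.22 / 183.02 = 9.4088%
MRP = 9.76% − 5.18% = 4.58%
CAPM required = R_f + β·MRP = 5.18% + 0.82 × 4.58% = 8.9356%
α = realised − required = 9.4088% − 8.9356% = +0.47%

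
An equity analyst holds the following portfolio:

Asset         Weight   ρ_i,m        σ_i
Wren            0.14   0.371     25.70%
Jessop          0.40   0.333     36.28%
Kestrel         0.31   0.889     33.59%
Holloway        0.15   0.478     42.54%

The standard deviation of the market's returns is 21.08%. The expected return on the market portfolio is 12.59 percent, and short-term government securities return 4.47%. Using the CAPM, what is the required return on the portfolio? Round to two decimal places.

11.59%

β_Wren = 0.371 × 25.70% / 21.08% = 0.4523
β_Jessop = 0.333 × 36.28% / 21.08% = 0.5731
β_Kestrel = 0.889 × 33.59% / 21.08% = 1.4166
β_Holloway = 0.478 × 42.54% / 21.08% = 0.9646
β_P = Σ w_i β_i = 0.14×0.4523 + 0.40×0.5731 + 0.31×1.4166 + 0.15×0.9646 = 0.8764
MRP = 12.59% − 4.47% = 8.12%
E(R_P) = R_f + β_P × MRP = 4.47% + 0.8764 × 8.12% = 11.59%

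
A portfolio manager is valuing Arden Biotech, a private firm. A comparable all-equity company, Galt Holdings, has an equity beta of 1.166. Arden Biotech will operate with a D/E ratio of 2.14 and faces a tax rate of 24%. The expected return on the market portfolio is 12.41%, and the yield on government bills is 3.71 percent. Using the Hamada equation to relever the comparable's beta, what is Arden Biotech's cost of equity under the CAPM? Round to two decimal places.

β_L = β_U × [1 + (1 − t)(D/E)] = 1.166 × [1 + (1 − 0.24) × 2.14]
    = 1.166 × [1 + 0.76 × 2.14] = 1.166 × 2.6264 = 3.0624
MRP = 12.41% − 3.71% = 8.70%
E(R) = R_f + β_L × MRP = 3.71% + 3.0624 × 8.70% = 30.35%

30.35%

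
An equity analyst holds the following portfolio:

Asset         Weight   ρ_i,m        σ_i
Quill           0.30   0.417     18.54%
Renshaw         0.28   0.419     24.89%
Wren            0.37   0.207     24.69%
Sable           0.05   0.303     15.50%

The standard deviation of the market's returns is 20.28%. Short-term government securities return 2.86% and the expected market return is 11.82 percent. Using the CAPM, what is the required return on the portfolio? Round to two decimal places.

6.11%

β_Quill = 0.417 × 18.54% / 20.28% = 0.3812
β_Renshaw = 0.419 × 24.89% / 20.28% = 0.5142
β_Wren = 0.207 × 24.69% / 20.28% = 0.2520
β_Sable = 0.303 × 15.50% / 20.28% = 0.2316
β_P = Σ w_i β_i = 0.30×0.3812 + 0.28×0.5142 + 0.37×0.2520 + 0.05×0.2316 = 0.3632
MRP = 11.82% − 2.86% = 8.96%
E(R_P) = R_f + β_P × MRP = 2.86% + 0.3632 × 8.96% = 6.11%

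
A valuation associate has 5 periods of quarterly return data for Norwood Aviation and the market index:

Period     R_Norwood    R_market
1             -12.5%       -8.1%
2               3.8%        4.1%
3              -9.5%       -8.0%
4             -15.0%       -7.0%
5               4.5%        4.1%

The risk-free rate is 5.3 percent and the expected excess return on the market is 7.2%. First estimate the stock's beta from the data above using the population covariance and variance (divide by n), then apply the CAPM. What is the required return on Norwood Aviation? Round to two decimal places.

Mean R_i = (-12.5 + 3.8 − 9.5 − 15.0 + 4.5) / 5 = -5.7400%
Mean R_m = (-8.1 + 4.1 − 8.0 − 7.0 + 4.1) / 5 = -2.9800%
Σ(R_i − R̄_i)(R_m − R̄_m) = 230.7540  ⇒  Cov = 230.7540 / 5 = 46.1508
Σ(R_m − R̄_m)² = 167.8280  ⇒  Var(R_m) = 167.8280 / 5 = 33.5656
β = Cov / Var(R_m) = 46.1508 / 33.5656 = 1.3749
E(R) = R_f + β × MRP = 5.3% + 1.3749 × 7.2% = 15.20%

15.20%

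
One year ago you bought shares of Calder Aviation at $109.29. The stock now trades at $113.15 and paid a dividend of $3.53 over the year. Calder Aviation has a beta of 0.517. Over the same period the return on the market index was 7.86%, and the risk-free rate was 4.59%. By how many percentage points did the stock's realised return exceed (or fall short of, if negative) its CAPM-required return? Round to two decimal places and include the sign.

+0.48%

Realised HPR = (P1 + D1 − P0) / P0 = (113.15 + 3.53 − 109.29) / 109.29 = 7.39 / 109.29 = 6.7618%
MRP = 7.86% − 4.59% = 3.27%
CAPM required = R_f + β·MRP = 4.59% + 0.517 × 3.27% = 6.28059%
α = realised − required = 6.7618% − 6.28059% = +0.48%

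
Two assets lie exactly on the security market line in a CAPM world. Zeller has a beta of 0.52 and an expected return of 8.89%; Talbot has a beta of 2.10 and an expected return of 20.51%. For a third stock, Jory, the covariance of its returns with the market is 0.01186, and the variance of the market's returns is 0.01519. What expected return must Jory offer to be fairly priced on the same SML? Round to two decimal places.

10.81%

MRP = (20.51% − 8.89%) / (2.10 − 0.52) = 7.3544%
R_f = 8.89% − 0.52 × 7.3544% = 5.0657%
β_Jory = Cov / Var(R_m) = 0.01186 / 0.01519 = 0.7808
E(R_Jory) = R_f + β × MRP = 5.0657% + 0.7808 × 7.3544% = 10.81%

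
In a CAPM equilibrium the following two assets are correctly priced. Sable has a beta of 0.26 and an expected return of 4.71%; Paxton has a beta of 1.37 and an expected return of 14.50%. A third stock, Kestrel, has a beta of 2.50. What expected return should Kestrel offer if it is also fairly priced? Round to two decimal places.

24.47%

MRP (SML slope) = (14.50% − 4.71%) / (1.37 − 0.26) = 9.79% / 1.11 = 8.8198%
R_f (intercept) = 4.71% − 0.26 × 8.8198% = 2.4169%
E(R_Kestrel) = R_f + β × MRP = 2.4169% + 2.50 × 8.8198% = 24.47%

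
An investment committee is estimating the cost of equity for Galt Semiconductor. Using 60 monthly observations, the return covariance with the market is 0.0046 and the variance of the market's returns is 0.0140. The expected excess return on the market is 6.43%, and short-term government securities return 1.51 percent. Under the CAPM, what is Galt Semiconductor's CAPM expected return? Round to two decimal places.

β = Cov(R_i, R_m) / Var(R_m) = 0.0046 / 0.0140 = 0.3286
E(R) = R_f + β × MRP = 1.51% + 0.3286 × 6.43% = 3.62%

3.62%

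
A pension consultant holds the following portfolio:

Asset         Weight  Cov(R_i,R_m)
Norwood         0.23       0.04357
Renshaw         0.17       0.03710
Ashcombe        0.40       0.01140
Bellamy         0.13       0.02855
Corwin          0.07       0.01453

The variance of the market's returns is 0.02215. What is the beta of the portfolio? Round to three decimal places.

β_Norwood = 0.04357 / 0.02215 = 1.9670
β_Renshaw = 0.03710 / 0.02215 = 1.6749
β_Ashcombe = 0.01140 / 0.02215 = 0.5147
β_Bellamy = 0.02855 / 0.02215 = 1.2889
β_Corwin = 0.01453 / 0.02215 = 0.6560
β_P = Σ w_i β_i = 0.23×1.9670 + 0.17×1.6749 + 0.40×0.5147 + 0.13×1.2889 + 0.07×0.6560 = 1.1565

1.157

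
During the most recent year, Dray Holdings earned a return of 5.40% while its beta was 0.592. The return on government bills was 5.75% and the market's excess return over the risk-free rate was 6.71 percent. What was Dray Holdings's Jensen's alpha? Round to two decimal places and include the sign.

CAPM benchmark = R_f + β(R_m − R_f) = 5.75% + 0.592 × 6.71% = 9.72232%
α = actual − benchmark = 5.40% − 9.72232% = -4.32%

-4.32%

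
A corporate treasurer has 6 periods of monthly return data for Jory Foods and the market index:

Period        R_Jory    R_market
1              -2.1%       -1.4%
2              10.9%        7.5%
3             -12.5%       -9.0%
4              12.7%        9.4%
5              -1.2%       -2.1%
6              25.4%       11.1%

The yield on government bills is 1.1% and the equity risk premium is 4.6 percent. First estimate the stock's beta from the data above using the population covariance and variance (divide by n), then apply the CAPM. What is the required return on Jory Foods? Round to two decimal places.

8.62%

Mean R_i = (-2.1 + 10.9 − 12.5 + 12.7 − 1.2 + 25.4) / 6 = 5.5333%
Mean R_m = (-1.4 + 7.5 − 9.0 + 9.4 − 2.1 + 11.1) / 6 = 2.5833%
Σ(R_i − R̄_i)(R_m − R̄_m) = 515.2633  ⇒  Cov = 515.2633 / 6 = 85.8772
Σ(R_m − R̄_m)² = 315.1483  ⇒  Var(R_m) = 315.1483 / 6 = 52.5247
β = Cov / Var(R_m) = 85.8772 / 52.5247 = 1.6350
E(R) = R_f + β × MRP = 1.1% + 1.6350 × 4.6% = 8.62%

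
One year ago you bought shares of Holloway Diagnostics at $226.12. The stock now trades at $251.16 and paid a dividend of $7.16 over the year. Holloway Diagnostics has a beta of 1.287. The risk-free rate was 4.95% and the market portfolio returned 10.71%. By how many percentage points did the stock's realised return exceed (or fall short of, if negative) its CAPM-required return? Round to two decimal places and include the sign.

Realised HPR = (P1 + D1 − P0) / P0 = (251.16 + 7.16 − 226.12) / 226.12 = 32.20 / 226.12 = 14.2402%
MRP = 10.71% − 4.95% = 5.76%
CAPM required = R_f + β·MRP = 4.95% + 1.287 × 5.76% = 12.36312%
α = realised − required = 14.2402% − 12.36312% = +1.88%

+1.88%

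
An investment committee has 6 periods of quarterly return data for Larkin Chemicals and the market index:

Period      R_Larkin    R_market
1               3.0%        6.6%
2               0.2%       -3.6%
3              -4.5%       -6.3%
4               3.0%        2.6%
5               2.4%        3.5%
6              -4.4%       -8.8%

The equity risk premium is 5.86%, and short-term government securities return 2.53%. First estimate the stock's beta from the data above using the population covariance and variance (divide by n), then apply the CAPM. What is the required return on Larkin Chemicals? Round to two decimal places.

Mean R_i = (3.0 + 0.2 − 4.5 + 3.0 + 2.4 − 4.4) / 6 = -0.0500%
Mean R_m = (6.6 − 3.6 − 6.3 + 2.6 + 3.5 − 8.8) / 6 = -1.0000%
Σ(R_i − R̄_i)(R_m − R̄_m) = 102.0500  ⇒  Cov = 102.0500 / 6 = 17.0083
Σ(R_m − R̄_m)² = 186.6600  ⇒  Var(R_m) = 186.6600 / 6 = 31.1100
β = Cov / Var(R_m) = 17.0083 / 31.1100 = 0.5467
E(R) = R_f + β × MRP = 2.53% + 0.5467 × 5.86% = 5.73%

5.73%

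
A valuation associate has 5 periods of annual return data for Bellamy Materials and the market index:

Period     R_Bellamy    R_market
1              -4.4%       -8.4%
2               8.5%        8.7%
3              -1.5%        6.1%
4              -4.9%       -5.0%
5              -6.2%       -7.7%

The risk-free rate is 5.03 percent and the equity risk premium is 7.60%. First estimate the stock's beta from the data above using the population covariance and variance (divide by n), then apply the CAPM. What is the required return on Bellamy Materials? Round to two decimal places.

9.81%

Mean R_i = (-4.4 + 8.5 − 1.5 − 4.9 − 6.2) / 5 = -1.7000%
Mean R_m = (-8.4 + 8.7 + 6.1 − 5.0 − 7.7) / 5 = -1.2600%
Σ(R_i − R̄_i)(R_m − R̄_m) = 163.2900  ⇒  Cov = 163.2900 / 5 = 32.6580
Σ(R_m − R̄_m)² = 259.8120  ⇒  Var(R_m) = 259.8120 / 5 = 51.9624
β = Cov / Var(R_m) = 32.6580 / 51.9624 = 0.6285
E(R) = R_f + β × MRP = 5.03% + 0.6285 × 7.60% = 9.81%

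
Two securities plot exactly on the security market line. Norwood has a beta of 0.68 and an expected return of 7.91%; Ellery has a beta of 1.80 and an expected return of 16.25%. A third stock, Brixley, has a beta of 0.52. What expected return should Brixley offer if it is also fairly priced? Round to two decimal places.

6.72%

MRP (SML slope) = (16.25% − 7.91%) / (1.80 − 0.68) = 8.34% / 1.12 = 7.4464%
R_f (intercept) = 7.91% − 0.68 × 7.4464% = 2.8464%
E(R_Brixley) = R_f + β × MRP = 2.8464% + 0.52 × 7.4464% = 6.72%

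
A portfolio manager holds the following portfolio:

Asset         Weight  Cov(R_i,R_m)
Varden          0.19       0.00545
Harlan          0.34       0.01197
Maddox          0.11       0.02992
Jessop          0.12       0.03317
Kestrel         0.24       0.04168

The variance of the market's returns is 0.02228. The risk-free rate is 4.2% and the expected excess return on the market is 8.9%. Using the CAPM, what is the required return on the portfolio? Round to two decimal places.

β_Varden = 0.00545 / 0.02228 = 0.2446
β_Harlan = 0.01197 / 0.02228 = 0.5373
β_Maddox = 0.02992 / 0.02228 = 1.3429
β_Jessop = 0.03317 / 0.02228 = 1.4888
β_Kestrel = 0.04168 / 0.02228 = 1.8707
β_P = Σ w_i β_i = 0.19×0.2446 + 0.34×0.5373 + 0.11×1.3429 + 0.12×1.4888 + 0.24×1.8707 = 1.0045
E(R_P) = R_f + β_P × MRP = 4.2% + 1.0045 × 8.9% = 13.14%

13.14%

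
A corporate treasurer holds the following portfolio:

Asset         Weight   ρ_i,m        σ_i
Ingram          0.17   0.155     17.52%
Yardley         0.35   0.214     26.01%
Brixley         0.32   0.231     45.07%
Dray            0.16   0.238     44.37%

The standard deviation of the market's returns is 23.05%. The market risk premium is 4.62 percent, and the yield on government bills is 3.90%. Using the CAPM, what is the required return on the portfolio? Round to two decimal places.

β_Ingram = 0.155 × 17.52% / 23.05% = 0.1178
β_Yardley = 0.214 × 26.01% / 23.05% = 0.2415
β_Brixley = 0.231 × 45.07% / 23.05% = 0.4517
β_Dray = 0.238 × 44.37% / 23.05% = 0.4581
β_P = Σ w_i β_i = 0.17×0.1178 + 0.35×0.2415 + 0.32×0.4517 + 0.16×0.4581 = 0.3224
E(R_P) = R_f + β_P × MRP = 3.90% + 0.3224 × 4.62% = 5.39%

5.39%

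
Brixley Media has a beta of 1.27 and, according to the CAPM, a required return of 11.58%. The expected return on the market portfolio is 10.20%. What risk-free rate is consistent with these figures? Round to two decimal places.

5.09%

E(R) = R_f + β(E(R_m) − R_f) = R_f(1 − β) + β·E(R_m)
11.58% = R_f × (1 − 1.27) + 1.27 × 10.20%
11.58% = R_f × -0.27 + 12.9540%
R_f = (11.58% − 12.9540%) / -0.27 = 5.09%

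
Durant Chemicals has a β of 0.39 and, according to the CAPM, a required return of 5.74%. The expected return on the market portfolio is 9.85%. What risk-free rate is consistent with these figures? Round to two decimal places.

E(R) = R_f + β(E(R_m) − R_f) = R_f(1 − β) + β·E(R_m)
5.74% = R_f × (1 − 0.39) + 0.39 × 9.85%
5.74% = R_f × 0.61 + 3.8415%
R_f = (5.74% − 3.8415%) / 0.61 = 3.11%

3.11%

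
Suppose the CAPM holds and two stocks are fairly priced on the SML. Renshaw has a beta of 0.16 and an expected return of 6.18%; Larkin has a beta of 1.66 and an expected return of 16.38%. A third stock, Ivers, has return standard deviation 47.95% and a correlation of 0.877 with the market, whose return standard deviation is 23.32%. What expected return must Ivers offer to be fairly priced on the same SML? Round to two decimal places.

MRP = (16.38% − 6.18%) / (1.66 − 0.16) = 6.8000%
R_f = 6.18% − 0.16 × 6.8000% = 5.0920%
β_Ivers = ρ·σ_i/σ_m = 0.877 × 47.95 / 23.32 = 1.8033
E(R_Ivers) = R_f + β × MRP = 5.0920% + 1.8033 × 6.8000% = 17.35%

17.35%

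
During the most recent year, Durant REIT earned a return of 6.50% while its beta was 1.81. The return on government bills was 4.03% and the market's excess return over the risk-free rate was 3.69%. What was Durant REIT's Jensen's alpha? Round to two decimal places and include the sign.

CAPM benchmark = R_f + β(R_m − R_f) = 4.03% + 1.81 × 3.69% = 10.7089%
α = actual − benchmark = 6.50% − 10.7089% = -4.21%

-4.21%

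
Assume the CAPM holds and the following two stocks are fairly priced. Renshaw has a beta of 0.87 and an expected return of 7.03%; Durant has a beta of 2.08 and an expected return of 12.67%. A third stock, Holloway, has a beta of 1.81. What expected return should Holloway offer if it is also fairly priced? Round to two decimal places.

11.41%

MRP (SML slope) = (12.67% − 7.03%) / (2.08 − 0.87) = 5.64% / 1.21 = 4.6612%
R_f (intercept) = 7.03% − 0.87 × 4.6612% = 2.9748%
E(R_Holloway) = R_f + β × MRP = 2.9748% + 1.81 × 4.6612% = 11.41%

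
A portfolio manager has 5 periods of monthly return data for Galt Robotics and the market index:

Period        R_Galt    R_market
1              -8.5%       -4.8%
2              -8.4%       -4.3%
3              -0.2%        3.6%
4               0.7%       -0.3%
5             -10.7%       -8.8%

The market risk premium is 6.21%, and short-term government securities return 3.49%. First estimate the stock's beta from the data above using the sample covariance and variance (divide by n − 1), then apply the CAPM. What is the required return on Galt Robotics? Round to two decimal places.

9.81%

Mean R_i = (-8.5 − 8.4 − 0.2 + 0.7 − 10.7) / 5 = -5.4200%
Mean R_m = (-4.8 − 4.3 + 3.6 − 0.3 − 8.8) / 5 = -2.9200%
Σ(R_i − R̄_i)(R_m − R̄_m) = 91.0180  ⇒  Cov = 91.0180 / 4 = 22.7545
Σ(R_m − R̄_m)² = 89.3880  ⇒  Var(R_m) = 89.3880 / 4 = 22.3470
β = Cov / Var(R_m) = 22.7545 / 22.3470 = 1.0182
E(R) = R_f + β × MRP = 3.49% + 1.0182 × 6.21% = 9.81%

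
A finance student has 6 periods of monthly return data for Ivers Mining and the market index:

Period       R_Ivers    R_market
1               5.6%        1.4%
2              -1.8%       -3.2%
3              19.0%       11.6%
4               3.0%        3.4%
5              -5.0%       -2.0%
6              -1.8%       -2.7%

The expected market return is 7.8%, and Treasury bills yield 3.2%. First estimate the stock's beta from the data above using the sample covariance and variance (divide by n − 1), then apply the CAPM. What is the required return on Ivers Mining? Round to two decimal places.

9.98%

Mean R_i = (5.6 − 1.8 + 19.0 + 3.0 − 5.0 − 1.8) / 6 = 3.1667%
Mean R_m = (1.4 − 3.2 + 11.6 + 3.4 − 2.0 − 2.7) / 6 = 1.4167%
Σ(R_i − R̄_i)(R_m − R̄_m) = 232.1433  ⇒  Cov = 232.1433 / 5 = 46.4287
Σ(R_m − R̄_m)² = 157.5683  ⇒  Var(R_m) = 157.5683 / 5 = 31.5137
β = Cov / Var(R_m) = 46.4287 / 31.5137 = 1.4733
MRP = 7.8% − 3.2% = 4.60%
E(R) = R_f + β × MRP = 3.2% + 1.4733 × 4.6% = 9.98%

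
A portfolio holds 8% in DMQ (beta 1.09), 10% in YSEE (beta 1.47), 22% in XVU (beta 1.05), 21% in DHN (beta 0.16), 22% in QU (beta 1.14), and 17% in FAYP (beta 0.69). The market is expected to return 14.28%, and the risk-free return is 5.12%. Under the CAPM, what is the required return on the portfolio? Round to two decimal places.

13.06%

β_P = Σ w_i β_i = 0.08×1.09 + 0.10×1.47 + 0.22×1.05 + 0.21×0.16 + 0.22×1.14 + 0.17×0.69 = 0.8669
MRP = 14.28% − 5.12% = 9.16%
E(R_P) = R_f + β_P × MRP = 5.12% + 0.8669 × 9.16% = 13.06%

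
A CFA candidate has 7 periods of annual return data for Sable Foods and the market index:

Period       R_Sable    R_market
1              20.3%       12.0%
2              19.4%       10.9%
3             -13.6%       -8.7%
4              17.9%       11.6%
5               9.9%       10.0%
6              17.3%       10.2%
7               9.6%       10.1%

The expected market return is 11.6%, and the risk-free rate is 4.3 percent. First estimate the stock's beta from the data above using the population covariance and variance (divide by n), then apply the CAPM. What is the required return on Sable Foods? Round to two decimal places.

Mean R_i = (20.3 + 19.4 − 13.6 + 17.9 + 9.9 + 17.3 + 9.6) / 7 = 11.5429%
Mean R_m = (12.0 + 10.9 − 8.7 + 11.6 + 10.0 + 10.2 + 10.1) / 7 = 8.0143%
Σ(R_i − R̄_i)(R_m − R̄_m) = 505.8857  ⇒  Cov = 505.8857 / 7 = 72.2694
Σ(R_m − R̄_m)² = 329.5086  ⇒  Var(R_m) = 329.5086 / 7 = 47.0727
β = Cov / Var(R_m) = 72.2694 / 47.0727 = 1.5353
MRP = 11.6% − 4.3% = 7.30%
E(R) = R_f + β × MRP = 4.3% + 1.5353 × 7.3% = 15.51%

15.51%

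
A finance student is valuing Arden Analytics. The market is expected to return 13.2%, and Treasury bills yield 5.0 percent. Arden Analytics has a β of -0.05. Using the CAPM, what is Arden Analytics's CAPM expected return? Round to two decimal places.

Market risk premium = E(R_m) − R_f = 13.2% − 5.0% = 8.20%
E(R) = R_f + β × MRP = 5.0% + -0.05 × 8.2% = 4.59%

4.59%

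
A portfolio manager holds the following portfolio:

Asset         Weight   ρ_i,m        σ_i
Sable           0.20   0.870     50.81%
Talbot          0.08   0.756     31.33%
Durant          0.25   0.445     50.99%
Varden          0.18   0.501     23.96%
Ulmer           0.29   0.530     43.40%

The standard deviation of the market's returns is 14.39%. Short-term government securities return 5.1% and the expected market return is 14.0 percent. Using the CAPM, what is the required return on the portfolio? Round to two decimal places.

20.71%

β_Sable = 0.870 × 50.81% / 14.39% = 3.0719
β_Talbot = 0.756 × 31.33% / 14.39% = 1.6460
β_Durant = 0.445 × 50.99% / 14.39% = 1.5768
β_Varden = 0.501 × 23.96% / 14.39% = 0.8342
β_Ulmer = 0.530 × 43.40% / 14.39% = 1.5985
β_P = Σ w_i β_i = 0.20×3.0719 + 0.08×1.6460 + 0.25×1.5768 + 0.18×0.8342 + 0.29×1.5985 = 1.7540
MRP = 14.0% − 5.1% = 8.90%
E(R_P) = R_f + β_P × MRP = 5.1% + 1.7540 × 8.9% = 20.71%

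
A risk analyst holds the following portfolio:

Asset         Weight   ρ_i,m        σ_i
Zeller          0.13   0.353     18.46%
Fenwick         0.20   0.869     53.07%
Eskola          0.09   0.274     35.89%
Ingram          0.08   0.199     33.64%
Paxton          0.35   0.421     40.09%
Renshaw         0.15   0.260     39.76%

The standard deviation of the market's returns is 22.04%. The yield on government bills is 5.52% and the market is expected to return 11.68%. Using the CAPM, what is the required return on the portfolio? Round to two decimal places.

β_Zeller = 0.353 × 18.46% / 22.04% = 0.2957
β_Fenwick = 0.869 × 53.07% / 22.04% = 2.0925
β_Eskola = 0.274 × 35.89% / 22.04% = 0.4462
β_Ingram = 0.199 × 33.64% / 22.04% = 0.3037
β_Paxton = 0.421 × 40.09% / 22.04% = 0.7658
β_Renshaw = 0.260 × 39.76% / 22.04% = 0.4690
β_P = Σ w_i β_i = 0.13×0.2957 + 0.20×2.0925 + 0.09×0.4462 + 0.08×0.3037 + 0.35×0.7658 + 0.15×0.4690 = 0.8598
MRP = 11.68% − 5.52% = 6.16%
E(R_P) = R_f + β_P × MRP = 5.52% + 0.8598 × 6.16% = 10.82%

10.82%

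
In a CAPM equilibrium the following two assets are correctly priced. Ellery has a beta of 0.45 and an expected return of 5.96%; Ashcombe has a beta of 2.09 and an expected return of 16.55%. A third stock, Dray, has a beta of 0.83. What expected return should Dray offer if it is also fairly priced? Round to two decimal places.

MRP (SML slope) = (16.55% − 5.96%) / (2.09 − 0.45) = 10.59% / 1.64 = 6.4573%
R_f (intercept) = 5.96% − 0.45 × 6.4573% = 3.0542%
E(R_Dray) = R_f + β × MRP = 3.0542% + 0.83 × 6.4573% = 8.41%

8.41%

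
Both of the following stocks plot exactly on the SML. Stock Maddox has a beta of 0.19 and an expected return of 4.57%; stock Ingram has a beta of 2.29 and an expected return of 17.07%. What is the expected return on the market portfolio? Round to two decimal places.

9.39%

Both satisfy E(R) = R_f + β·MRP, so the slope of the SML is
MRP = (17.07% − 4.57%) / (2.29 − 0.19) = 12.50% / 2.10 = 5.9524%
R_f = E(R_Maddox) − β_Maddox·MRP = 4.57% − 0.19 × 5.9524% = 3.4390%
E(R_m) = R_f + MRP = 3.4390% + 5.9524% = 9.39%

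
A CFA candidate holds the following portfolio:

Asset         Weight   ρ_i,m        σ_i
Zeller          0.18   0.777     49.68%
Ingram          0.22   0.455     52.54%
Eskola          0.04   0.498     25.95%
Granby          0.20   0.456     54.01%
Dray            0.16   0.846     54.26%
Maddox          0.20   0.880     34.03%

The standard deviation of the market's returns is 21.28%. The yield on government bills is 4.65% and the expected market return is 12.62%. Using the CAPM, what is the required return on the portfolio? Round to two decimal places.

16.25%

β_Zeller = 0.777 × 49.68% / 21.28% = 1.8140
β_Ingram = 0.455 × 52.54% / 21.28% = 1.1234
β_Eskola = 0.498 × 25.95% / 21.28% = 0.6073
β_Granby = 0.456 × 54.01% / 21.28% = 1.1574
β_Dray = 0.846 × 54.26% / 21.28% = 2.1571
β_Maddox = 0.880 × 34.03% / 21.28% = 1.4073
β_P = Σ w_i β_i = 0.18×1.8140 + 0.22×1.1234 + 0.04×0.6073 + 0.20×1.1574 + 0.16×2.1571 + 0.20×1.4073 = 1.4560
MRP = 12.62% − 4.65% = 7.97%
E(R_P) = R_f + β_P × MRP = 4.65% + 1.4560 × 7.97% = 16.25%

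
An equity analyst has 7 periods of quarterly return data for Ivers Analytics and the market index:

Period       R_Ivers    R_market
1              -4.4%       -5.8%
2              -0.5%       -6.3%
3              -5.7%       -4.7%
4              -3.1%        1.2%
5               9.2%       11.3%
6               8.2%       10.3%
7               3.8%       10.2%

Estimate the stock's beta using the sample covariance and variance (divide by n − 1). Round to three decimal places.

Mean R_i = (-4.4 − 0.5 − 5.7 − 3.1 + 9.2 + 8.2 + 3.8) / 7 = 1.0714%
Mean R_m = (-5.8 − 6.3 − 4.7 + 1.2 + 11.3 + 10.3 + 10.2) / 7 = 2.3143%
Σ(R_i − R̄_i)(R_m − R̄_m) = 261.5629  ⇒  Cov = 261.5629 / 6 = 43.5938
Σ(R_m − R̄_m)² = 397.1886  ⇒  Var(R_m) = 397.1886 / 6 = 66.1981
β = Cov / Var(R_m) = 43.5938 / 66.1981 = 0.6585

0.659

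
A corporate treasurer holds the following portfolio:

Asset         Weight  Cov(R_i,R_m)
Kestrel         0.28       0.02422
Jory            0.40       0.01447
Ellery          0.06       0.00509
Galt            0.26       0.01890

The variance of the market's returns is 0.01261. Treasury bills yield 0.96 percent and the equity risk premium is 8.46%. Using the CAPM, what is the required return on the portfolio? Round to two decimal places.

12.89%

β_Kestrel = 0.02422 / 0.01261 = 1.9207
β_Jory = 0.01447 / 0.01261 = 1.1475
β_Ellery = 0.00509 / 0.01261 = 0.4036
β_Galt = 0.01890 / 0.01261 = 1.4988
β_P = Σ w_i β_i = 0.28×1.9207 + 0.40×1.1475 + 0.06×0.4036 + 0.26×1.4988 = 1.4107
E(R_P) = R_f + β_P × MRP = 0.96% + 1.4107 × 8.46% = 12.89%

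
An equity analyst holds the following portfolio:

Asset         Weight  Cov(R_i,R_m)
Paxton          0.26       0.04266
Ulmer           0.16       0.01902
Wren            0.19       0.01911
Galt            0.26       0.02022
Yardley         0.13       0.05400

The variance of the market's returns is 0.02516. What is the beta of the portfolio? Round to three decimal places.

β_Paxton = 0.04266 / 0.02516 = 1.6955
β_Ulmer = 0.01902 / 0.02516 = 0.7560
β_Wren = 0.01911 / 0.02516 = 0.7595
β_Galt = 0.02022 / 0.02516 = 0.8037
β_Yardley = 0.05400 / 0.02516 = 2.1463
β_P = Σ w_i β_i = 0.26×1.6955 + 0.16×0.7560 + 0.19×0.7595 + 0.26×0.8037 + 0.13×2.1463 = 1.1941

1.194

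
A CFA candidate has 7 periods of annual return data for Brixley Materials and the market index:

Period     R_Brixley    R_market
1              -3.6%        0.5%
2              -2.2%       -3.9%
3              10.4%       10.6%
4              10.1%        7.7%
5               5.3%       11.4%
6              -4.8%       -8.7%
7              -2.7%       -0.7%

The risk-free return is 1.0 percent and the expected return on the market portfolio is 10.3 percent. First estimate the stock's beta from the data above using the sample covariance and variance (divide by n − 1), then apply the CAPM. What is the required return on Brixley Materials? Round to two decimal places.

8.09%

Mean R_i = (-3.6 − 2.2 + 10.4 + 10.1 + 5.3 − 4.8 − 2.7) / 7 = 1.7857%
Mean R_m = (0.5 − 3.9 + 10.6 + 7.7 + 11.4 − 8.7 − 0.7) / 7 = 2.4143%
Σ(R_i − R̄_i)(R_m − R̄_m) = 268.6814  ⇒  Cov = 268.6814 / 6 = 44.7802
Σ(R_m − R̄_m)² = 352.4486  ⇒  Var(R_m) = 352.4486 / 6 = 58.7414
β = Cov / Var(R_m) = 44.7802 / 58.7414 = 0.7623
MRP = 10.3% − 1.0% = 9.30%
E(R) = R_f + β × MRP = 1.0% + 0.7623 × 9.3% = 8.09%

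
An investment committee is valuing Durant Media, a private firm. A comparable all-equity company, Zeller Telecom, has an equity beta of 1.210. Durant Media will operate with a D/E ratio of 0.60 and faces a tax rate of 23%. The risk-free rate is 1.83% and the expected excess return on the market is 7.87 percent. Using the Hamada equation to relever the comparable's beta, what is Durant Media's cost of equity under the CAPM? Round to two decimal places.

β_L = β_U × [1 + (1 − t)(D/E)] = 1.210 × [1 + (1 − 0.23) × 0.60]
    = 1.210 × [1 + 0.77 × 0.60] = 1.210 × 1.4620 = 1.7690
E(R) = R_f + β_L × MRP = 1.83% + 1.7690 × 7.87% = 15.75%

15.75%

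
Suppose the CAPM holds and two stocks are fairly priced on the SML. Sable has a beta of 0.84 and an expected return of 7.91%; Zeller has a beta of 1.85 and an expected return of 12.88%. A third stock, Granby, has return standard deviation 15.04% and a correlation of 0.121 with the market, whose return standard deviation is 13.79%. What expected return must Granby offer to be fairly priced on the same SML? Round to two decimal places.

MRP = (12.88% − 7.91%) / (1.85 − 0.84) = 4.9208%
R_f = 7.91% − 0.84 × 4.9208% = 3.7765%
β_Granby = ρ·σ_i/σ_m = 0.121 × 15.04 / 13.79 = 0.1320
E(R_Granby) = R_f + β × MRP = 3.7765% + 0.1320 × 4.9208% = 4.43%

4.43%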